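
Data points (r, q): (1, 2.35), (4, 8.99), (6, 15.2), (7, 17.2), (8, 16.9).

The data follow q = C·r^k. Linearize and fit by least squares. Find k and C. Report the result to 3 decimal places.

Linearized form: ln q = k·ln r + ln C. From the 5 transformed points,
AᵀA = [[13.2429, 7.2034]; [7.2034, 5]], rhs = [19.3355, 11.4440]ᵀ  (here Σln r = 7.2034, Σ(ln r)² = 13.2429, Σln q = 11.4440, Σln r·ln q = 19.3355).
Δ = 13.2429·5 − (7.2034)² = 14.3252; k = (19.3355·5 − 7.2034·11.4440)/14.3252 = 0.99416, ln C = (13.2429·11.4440 − 7.2034·19.3355)/14.3252 = 0.85654, so C = exp(0.85654) = 2.35500.

k = 0.994, C = 2.355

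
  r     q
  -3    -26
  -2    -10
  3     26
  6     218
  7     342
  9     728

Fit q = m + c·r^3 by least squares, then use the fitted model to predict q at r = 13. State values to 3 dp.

q̂ = 2195.491

The normal equations are: 6·m + 1280·c = 1278;  1280·m + 697268·c = 696590.
Eliminating c: 697268·(row 1) − 1280·(row 2) gives 2545208·m = 697268·1278 − 1280·696590 = -526696, so m = -65837/318151.
Then c = (696590 − 1280·(-65837/318151))/697268 = 635925/636302.
At r = 13: q̂ = (-65837/318151)·(1) + (635925/636302)·(2197) = 1396995551/636302.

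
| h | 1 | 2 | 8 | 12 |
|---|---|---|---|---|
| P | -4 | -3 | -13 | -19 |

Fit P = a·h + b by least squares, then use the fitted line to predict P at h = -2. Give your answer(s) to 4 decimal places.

With design matrix X, XᵀX = [[213, 23]; [23, 4]] and XᵀP = [-342, -39]ᵀ.
Determinant 213·4 − 23² = 323.
a = ((-342)·4 − 23·(-39))/323 = -471/323; b = (213·(-39) − 23·(-342))/323 = -441/323.
At h = -2: P̂ = (-471/323)·(-2) + (-441/323)·(1) = 501/323.

P̂ = 1.5511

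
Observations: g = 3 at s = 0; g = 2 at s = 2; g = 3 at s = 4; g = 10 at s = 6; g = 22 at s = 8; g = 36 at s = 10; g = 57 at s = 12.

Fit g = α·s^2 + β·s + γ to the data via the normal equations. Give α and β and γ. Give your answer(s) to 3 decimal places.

Compute the Gram sums: Σs^2·s^2 = 36400, Σs^2·s = 3528, Σs^2 = 364, Σs·s = 364, Σs = 42, Σ1 = 7.
For Aᵀg: Σs^2·g = 13632, Σs·g = 1296, Σg = 133.
Normal equations: [[36400, 3528, 364]; [3528, 364, 42]; [364, 42, 7]]·[α, β, γ]ᵀ = [13632, 1296, 133]ᵀ.
Row-reducing yields α = 185/336, β = -121/56, γ = 10/3.

α = 0.551, β = -2.161, γ = 3.333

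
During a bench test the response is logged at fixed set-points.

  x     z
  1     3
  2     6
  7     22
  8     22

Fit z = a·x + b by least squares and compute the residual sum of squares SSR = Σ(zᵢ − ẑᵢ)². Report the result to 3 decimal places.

The normal system AᵀA·[a, b]ᵀ = Aᵀz is [[118, 18]; [18, 4]]·[a, b]ᵀ = [345, 53]ᵀ.
Eliminating b: 4·(row 1) − 18·(row 2) gives 148·a = 4·345 − 18·53 = 426, so a = 213/74.
Then b = (53 − 18·(213/74))/4 = 11/37.
Residuals: -13/74, -2/37, 115/74, -49/37; SSR = 311/74.

SSR = 4.203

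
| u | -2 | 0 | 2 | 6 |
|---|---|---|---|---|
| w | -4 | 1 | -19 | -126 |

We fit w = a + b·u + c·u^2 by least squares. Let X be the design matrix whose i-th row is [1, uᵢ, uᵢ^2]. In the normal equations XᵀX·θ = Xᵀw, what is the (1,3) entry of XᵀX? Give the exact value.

44

Row 1 ↔ basis 1, column 3 ↔ basis u^2, so (XᵀX)_{1,3} = Σᵢ u^2 = (1)·(4) + (1)·(0) + (1)·(4) + (1)·(36) = 44.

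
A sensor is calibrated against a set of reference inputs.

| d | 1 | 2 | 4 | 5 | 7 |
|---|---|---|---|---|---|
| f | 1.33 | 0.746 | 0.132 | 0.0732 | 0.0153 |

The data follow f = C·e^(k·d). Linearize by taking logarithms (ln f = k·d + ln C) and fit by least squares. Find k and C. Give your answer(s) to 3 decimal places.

k = -0.754, C = 3.002

Linearized form: ln f = k·d + ln C. From the 5 transformed points,
Sums: Σd = 19.0000, Σ(d)² = 95.0000, Σln f = -8.8273, Σd·ln f = -50.7328.
Normal system: [[95.0000, 19.0000]; [19.0000, 5]]·[k, ln C]ᵀ = [-50.7328, -8.8273]ᵀ.
Slope k = (n·Σd·ln f − Σd·Σln f)/(n·Σ(d)² − (Σd)²) = (5·-50.7328 − 19.0000·-8.8273)/114.0000 = -0.75391; ln C = (Σln f − k·Σd)/n = 1.09941, so C = exp(1.09941) = 3.00240.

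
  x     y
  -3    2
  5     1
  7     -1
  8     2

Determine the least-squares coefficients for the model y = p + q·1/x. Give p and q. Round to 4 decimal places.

Entries of AᵀA: Σ1 = 4, Σ1/x = 113/840, Σ1/x·1/x = 132049/705600.
For Aᵀy: Σy = 4, Σ1/x·y = -151/420.
AᵀA·[p, q]ᵀ = Aᵀy becomes [[4, 113/840]; [113/840, 132049/705600]]·[p, q]ᵀ = [4, -151/420]ᵀ.
Δ = 4·(132049/705600) − (113/840)² = 171809/235200.
p = (4·(132049/705600) − (113/840)·(-151/420))/(171809/235200) = 562322/515427; q = (4·(-151/420) − (113/840)·4)/(171809/235200) = -464800/171809.

p = 1.0910, q = -2.7053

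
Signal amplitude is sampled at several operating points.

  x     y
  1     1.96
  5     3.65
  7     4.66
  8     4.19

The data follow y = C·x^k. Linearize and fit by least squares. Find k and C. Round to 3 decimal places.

k = 0.398, C = 1.963

Linearized form: ln y = k·ln x + ln C. From the 4 transformed points,
XᵀX = [[10.7009, 5.6348]; [5.6348, 4]], rhs = [8.0578, 4.9394]ᵀ  (here Σln x = 5.6348, Σ(ln x)² = 10.7009, Σln y = 4.9394, Σln x·ln y = 8.0578).
Slope k = (n·Σln x·ln y − Σln x·Σln y)/(n·Σ(ln x)² − (Σln x)²) = (4·8.0578 − 5.6348·4.9394)/11.0529 = 0.39797; ln C = (Σln y − k·Σln x)/n = 0.67423, so C = exp(0.67423) = 1.96251.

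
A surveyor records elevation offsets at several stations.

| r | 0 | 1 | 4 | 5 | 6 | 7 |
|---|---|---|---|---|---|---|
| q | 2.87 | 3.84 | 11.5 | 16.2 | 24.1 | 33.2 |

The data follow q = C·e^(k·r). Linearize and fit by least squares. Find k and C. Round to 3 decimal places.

Linearized form: ln q = k·r + ln C. From the 6 transformed points,
AᵀA = [[127.0000, 23.0000]; [23.0000, 6]], rhs = [68.6510, 14.3119]ᵀ  (here Σr = 23.0000, Σ(r)² = 127.0000, Σln q = 14.3119, Σr·ln q = 68.6510).
Δ = 127.0000·6 − (23.0000)² = 233.0000; k = (68.6510·6 − 23.0000·14.3119)/233.0000 = 0.35507, ln C = (127.0000·14.3119 − 23.0000·68.6510)/233.0000 = 1.02420, so C = exp(1.02420) = 2.78486.

k = 0.355, C = 2.785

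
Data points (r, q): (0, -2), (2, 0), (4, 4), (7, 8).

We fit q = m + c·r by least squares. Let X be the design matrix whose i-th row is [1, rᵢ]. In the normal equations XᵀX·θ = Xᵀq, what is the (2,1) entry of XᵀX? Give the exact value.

Row 2 ↔ basis r, column 1 ↔ basis 1, so (XᵀX)_{2,1} = Σᵢ r = (0)·(1) + (2)·(1) + (4)·(1) + (7)·(1) = 13.

13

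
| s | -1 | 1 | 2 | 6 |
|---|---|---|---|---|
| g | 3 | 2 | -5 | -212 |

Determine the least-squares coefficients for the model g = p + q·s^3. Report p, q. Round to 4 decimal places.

With design matrix A, AᵀA = [[4, 224]; [224, 46722]] and Aᵀg = [-212, -45833]ᵀ.
Determinant 4·46722 − 224² = 136712.
p = ((-212)·46722 − 224·(-45833))/136712 = 45191/17089; q = (4·(-45833) − 224·(-212))/136712 = -33961/34178.

p = 2.6444, q = -0.9937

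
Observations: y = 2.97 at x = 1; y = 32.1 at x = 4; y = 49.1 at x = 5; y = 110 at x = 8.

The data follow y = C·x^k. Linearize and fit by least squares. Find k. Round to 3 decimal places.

k = 1.737

Let Y = ln y. Fitting Y = k·ln x + ln C by least squares:
Σln x = 5.0752, Σ(ln x)² = 8.8362, Σln y = 13.1518, Σln x·ln y = 20.8502.
Equations: 8.8362·k + 5.0752·ln C = 20.8502;  5.0752·k + 4·ln C = 13.1518.
Slope k = (n·Σln x·ln y − Σln x·Σln y)/(n·Σ(ln x)² − (Σln x)²) = (4·20.8502 − 5.0752·13.1518)/9.5873 = 1.73700; ln C = (Σln y − k·Σln x)/n = 1.08405.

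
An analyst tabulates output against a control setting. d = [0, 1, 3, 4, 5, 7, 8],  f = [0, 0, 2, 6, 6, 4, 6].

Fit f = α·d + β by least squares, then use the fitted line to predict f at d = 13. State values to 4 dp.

With design matrix A, AᵀA = [[164, 28]; [28, 7]] and Aᵀf = [136, 24]ᵀ.
Δ = 164·7 − 28² = 364.
α = (136·7 − 28·24)/364 = 10/13; β = (164·24 − 28·136)/364 = 32/91.
At d = 13: f̂ = (10/13)·(13) + (32/91)·(1) = 942/91.

f̂ = 10.3516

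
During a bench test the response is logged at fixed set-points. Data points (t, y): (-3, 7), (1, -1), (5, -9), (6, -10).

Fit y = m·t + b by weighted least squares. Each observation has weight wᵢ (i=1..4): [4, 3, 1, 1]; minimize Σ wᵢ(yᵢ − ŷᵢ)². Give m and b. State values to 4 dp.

The normal system XᵀWX·[m, b]ᵀ = XᵀWy is [[100, 2]; [2, 9]]·[m, b]ᵀ = [-192, 6]ᵀ.
Δ = 100·9 − 2² = 896.
m = ((-192)·9 − 2·6)/896 = -435/224; b = (100·6 − 2·(-192))/896 = 123/112.

m = -1.9420, b = 1.0982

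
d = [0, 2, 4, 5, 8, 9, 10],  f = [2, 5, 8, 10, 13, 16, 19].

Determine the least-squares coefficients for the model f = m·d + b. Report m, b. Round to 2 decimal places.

m = 1.60, b = 1.76

Normal-equation sums: Σd·d = 290, Σd = 38, Σ1 = 7.
For Mᵀf: Σd·f = 530, Σf = 73.
So MᵀM·[m, b]ᵀ = Mᵀf: [[290, 38]; [38, 7]]·[m, b]ᵀ = [530, 73]ᵀ.
Eliminating b: 7·(row 1) − 38·(row 2) gives 586·m = 7·530 − 38·73 = 936, so m = 468/293.
Then b = (73 − 38·(468/293))/7 = 515/293.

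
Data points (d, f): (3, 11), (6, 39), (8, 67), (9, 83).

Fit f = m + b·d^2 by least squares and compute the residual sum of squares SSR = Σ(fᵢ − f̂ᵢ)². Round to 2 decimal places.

Compute the Gram sums: Σ1 = 4, Σd^2 = 190, Σd^2·d^2 = 12034.
Right-hand side: Σf = 200, Σd^2·f = 12514.
AᵀA·[m, b]ᵀ = Aᵀf becomes [[4, 190]; [190, 12034]]·[m, b]ᵀ = [200, 12514]ᵀ.
det = 4·12034 − 190² = 12036.
m = (200·12034 − 190·12514)/12036 = 7285/3009; b = (4·12514 − 190·200)/12036 = 3014/3009.
Residuals: -1312/3009, 1562/3009, 474/1003, -1672/3009; SSR = 2984/3009.

SSR = 0.99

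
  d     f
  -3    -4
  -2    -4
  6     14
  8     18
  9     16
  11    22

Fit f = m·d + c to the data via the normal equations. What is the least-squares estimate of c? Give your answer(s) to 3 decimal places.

c = 1.091

Entries of AᵀA: Σd·d = 315, Σd = 29, Σ1 = 6.
Moment sums: Σd·f = 634, Σf = 62.
AᵀA·[m, c]ᵀ = Aᵀf becomes [[315, 29]; [29, 6]]·[m, c]ᵀ = [634, 62]ᵀ.
det = 315·6 − 29² = 1049.
m = (634·6 − 29·62)/1049 = 2006/1049; c = (315·62 − 29·634)/1049 = 1144/1049.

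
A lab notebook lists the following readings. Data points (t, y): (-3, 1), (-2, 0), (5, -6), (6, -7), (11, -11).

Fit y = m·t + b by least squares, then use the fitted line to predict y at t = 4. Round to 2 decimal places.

Normal-equation sums: Σt·t = 195, Σt = 17, Σ1 = 5.
And Σt·y = -196, Σy = -23.
MᵀM·[m, b]ᵀ = Mᵀy becomes [[195, 17]; [17, 5]]·[m, b]ᵀ = [-196, -23]ᵀ.
Eliminating b: 5·(row 1) − 17·(row 2) gives 686·m = 5·(-196) − 17·(-23) = -589, so m = -589/686.
Then b = ((-23) − 17·(-589/686))/5 = -1153/686.
At t = 4: ŷ = (-589/686)·(4) + (-1153/686)·(1) = -3509/686.

ŷ = -5.12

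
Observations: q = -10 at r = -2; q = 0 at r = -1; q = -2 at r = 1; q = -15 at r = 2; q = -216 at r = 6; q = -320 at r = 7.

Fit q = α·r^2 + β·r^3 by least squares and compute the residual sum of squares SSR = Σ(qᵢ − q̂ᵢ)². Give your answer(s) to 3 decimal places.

SSR = 14.281

Sums needed: Σr^2·r^2 = 3731, Σr^2·r^3 = 24583, Σr^3·r^3 = 164435.
Right-hand side: Σr^2·q = -23558, Σr^3·q = -156458.
AᵀA·[α, β]ᵀ = Aᵀq becomes [[3731, 24583]; [24583, 164435]]·[α, β]ᵀ = [-23558, -156458]ᵀ.
Eliminating β: 164435·(row 1) − 24583·(row 2) gives 9183096·α = 164435·(-23558) − 24583·(-156458) = -27552716, so α = -6888179/2295774.
Then β = ((-156458) − 24583·(-6888179/2295774))/164435 = -88817/176598.
Residuals: -2320996/1147887, 318531/127543, 1725626/1147887, 392179/382629, 82522/127543, -545953/1147887; SSR = 16392845/1147887.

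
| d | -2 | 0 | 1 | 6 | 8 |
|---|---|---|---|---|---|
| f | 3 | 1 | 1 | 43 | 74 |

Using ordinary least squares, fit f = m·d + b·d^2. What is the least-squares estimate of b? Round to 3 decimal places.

Sums needed: Σd·d = 105, Σd·d^2 = 721, Σd^2·d^2 = 5409.
Moment sums: Σd·f = 845, Σd^2·f = 6297.
So MᵀM·[m, b]ᵀ = Mᵀf: [[105, 721]; [721, 5409]]·[m, b]ᵀ = [845, 6297]ᵀ.
det = 105·5409 − 721² = 48104.
m = (845·5409 − 721·6297)/48104 = 7617/12026; b = (105·6297 − 721·845)/48104 = 1855/1718.

b = 1.080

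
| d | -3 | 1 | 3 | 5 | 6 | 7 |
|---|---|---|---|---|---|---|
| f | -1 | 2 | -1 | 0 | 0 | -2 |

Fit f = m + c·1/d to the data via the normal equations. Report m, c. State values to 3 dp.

Entries of MᵀM: Σ1 = 6, Σ1/d = 317/210, Σ1/d·1/d = 6421/4900.
For Mᵀf: Σf = -2, Σ1/d·f = 12/7.
So MᵀM·[m, c]ᵀ = Mᵀf: [[6, 317/210]; [317/210, 6421/4900]]·[m, c]ᵀ = [-2, 12/7]ᵀ.
Eliminating c: (6421/4900)·(row 1) − (317/210)·(row 2) gives (49249/8820)·m = (6421/4900)·(-2) − (317/210)·(12/7) = -1823/350, so m = -229698/246245.
Then c = ((12/7) − (317/210)·(-229698/246245))/(6421/4900) = 117348/49249.

m = -0.933, c = 2.383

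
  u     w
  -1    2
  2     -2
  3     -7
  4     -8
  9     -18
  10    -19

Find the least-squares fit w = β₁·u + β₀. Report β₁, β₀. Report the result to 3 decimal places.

β₁ = -1.978, β₀ = 0.233

With design matrix A, AᵀA = [[211, 27]; [27, 6]] and Aᵀw = [-411, -52]ᵀ.
Determinant 211·6 − 27² = 537.
β₁ = ((-411)·6 − 27·(-52))/537 = -354/179; β₀ = (211·(-52) − 27·(-411))/537 = 125/537.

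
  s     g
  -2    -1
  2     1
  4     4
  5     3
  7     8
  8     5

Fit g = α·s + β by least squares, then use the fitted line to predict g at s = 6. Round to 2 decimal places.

The normal equations are: 162·α + 24·β = 131;  24·α + 6·β = 20.
det = 162·6 − 24² = 396.
α = (131·6 − 24·20)/396 = 17/22; β = (162·20 − 24·131)/396 = 8/33.
At s = 6: ĝ = (17/22)·(6) + (8/33)·(1) = 161/33.

ĝ = 4.88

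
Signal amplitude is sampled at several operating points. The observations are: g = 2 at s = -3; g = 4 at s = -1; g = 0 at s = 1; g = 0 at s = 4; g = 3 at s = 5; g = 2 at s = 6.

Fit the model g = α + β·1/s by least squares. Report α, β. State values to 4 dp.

Compute the Gram sums: Σ1 = 6, Σ1/s = 17/60, Σ1/s·1/s = 8069/3600.
Moment sums: Σg = 11, Σ1/s·g = -56/15.
So XᵀX·[α, β]ᵀ = Xᵀg: [[6, 17/60]; [17/60, 8069/3600]]·[α, β]ᵀ = [11, -56/15]ᵀ.
Eliminating β: (8069/3600)·(row 1) − (17/60)·(row 2) gives (1925/144)·α = (8069/3600)·11 − (17/60)·(-56/15) = 92567/3600, so α = 92567/48125.
Then β = ((-56/15) − (17/60)·(92567/48125))/(8069/3600) = -18372/9625.

α = 1.9235, β = -1.9088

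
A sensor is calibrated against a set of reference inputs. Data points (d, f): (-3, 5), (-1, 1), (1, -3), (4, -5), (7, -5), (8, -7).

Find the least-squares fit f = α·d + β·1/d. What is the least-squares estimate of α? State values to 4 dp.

Sums needed: Σd·d = 140, Σd·1/d = 6, Σ1/d·1/d = 62365/28224.
Moment sums: Σd·f = -130, Σ1/d·f = -1429/168.
Eliminating β: (62365/28224)·(row 1) − 6·(row 2) gives (275537/1008)·α = (62365/28224)·(-130) − 6·(-1429/168) = -3333509/14112, so α = -3333509/3857518.
Then β = ((-1429/168) − 6·(-3333509/3857518))/(62365/28224) = -414120/275537.

α = -0.8642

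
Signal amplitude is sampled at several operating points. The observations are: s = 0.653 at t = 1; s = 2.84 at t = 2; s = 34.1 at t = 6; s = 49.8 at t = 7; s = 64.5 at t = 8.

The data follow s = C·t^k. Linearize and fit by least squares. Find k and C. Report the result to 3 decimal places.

k = 2.227, C = 0.635

Linearized form: ln s = k·ln t + ln C. From the 5 transformed points,
Σln t = 6.5103, Σ(ln t)² = 11.8015, Σln s = 12.2216, Σln t·ln s = 23.3161.
Equations: 11.8015·k + 6.5103·ln C = 23.3161;  6.5103·k + 5·ln C = 12.2216.
Slope k = (n·Σln t·ln s − Σln t·Σln s)/(n·Σ(ln t)² − (Σln t)²) = (5·23.3161 − 6.5103·12.2216)/16.6240 = 2.22659; ln C = (Σln s − k·Σln t)/n = -0.45482, so C = exp(-0.45482) = 0.63456.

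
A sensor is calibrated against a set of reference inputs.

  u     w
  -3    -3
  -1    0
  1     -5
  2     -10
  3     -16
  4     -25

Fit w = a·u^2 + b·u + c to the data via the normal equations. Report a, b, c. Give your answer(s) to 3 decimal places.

a = -0.890, b = -2.251, c = -1.652

Normal-equation sums: Σu^2·u^2 = 436, Σu^2·u = 72, Σu^2 = 40, Σu·u = 40, Σu = 6, Σ1 = 6.
Right-hand side: Σu^2·w = -616, Σu·w = -164, Σw = -59.
XᵀX·[a, b, c]ᵀ = Xᵀw becomes [[436, 72, 40]; [72, 40, 6]; [40, 6, 6]]·[a, b, c]ᵀ = [-616, -164, -59]ᵀ.
Row-reducing yields a = -1579/1775, b = -7991/3550, c = -2932/1775.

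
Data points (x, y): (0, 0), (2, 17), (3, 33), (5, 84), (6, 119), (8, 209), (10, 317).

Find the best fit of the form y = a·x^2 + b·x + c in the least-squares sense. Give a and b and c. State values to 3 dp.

The normal system MᵀM·[a, b, c]ᵀ = Mᵀy is [[16114, 1888, 238]; [1888, 238, 34]; [238, 34, 7]]·[a, b, c]ᵀ = [51825, 6109, 779]ᵀ.
Row-reducing yields a = 1143/386, b = 2507/1158, c = 53/579.

a = 2.961, b = 2.165, c = 0.092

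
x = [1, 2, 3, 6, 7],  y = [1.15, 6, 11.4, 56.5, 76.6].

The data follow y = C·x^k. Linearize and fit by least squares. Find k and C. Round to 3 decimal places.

Let Y = ln y. Fitting Y = k·ln x + ln C by least squares:
Σln x = 5.5294, Σ(ln x)² = 8.6844, Σln y = 12.7380, Σln x·ln y = 19.5865.
Normal system: [[8.6844, 5.5294]; [5.5294, 5]]·[k, ln C]ᵀ = [19.5865, 12.7380]ᵀ.
Δ = 8.6844·5 − (5.5294)² = 12.8473; k = (19.5865·5 − 5.5294·12.7380)/12.8473 = 2.14042, ln C = (8.6844·12.7380 − 5.5294·19.5865)/12.8473 = 0.18053, so C = exp(0.18053) = 1.19785.

k = 2.140, C = 1.198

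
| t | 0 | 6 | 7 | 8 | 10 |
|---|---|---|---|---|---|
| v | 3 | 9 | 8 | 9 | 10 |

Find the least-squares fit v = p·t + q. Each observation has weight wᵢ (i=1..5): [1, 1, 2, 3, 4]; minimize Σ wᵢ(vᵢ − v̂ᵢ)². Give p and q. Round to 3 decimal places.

p = 0.669, q = 3.529

Setting ∂/∂p … = 0 gives: 726·p + 84·q = 782;  84·p + 11·q = 95.
(Σwᵢ·t·t = 726, Σwᵢ·t = 84, Σwᵢ·1 = 11, Σwᵢ·t·v = 782, Σwᵢ·v = 95.)
det = 726·11 − 84² = 930.
p = (782·11 − 84·95)/930 = 311/465; q = (726·95 − 84·782)/930 = 547/155.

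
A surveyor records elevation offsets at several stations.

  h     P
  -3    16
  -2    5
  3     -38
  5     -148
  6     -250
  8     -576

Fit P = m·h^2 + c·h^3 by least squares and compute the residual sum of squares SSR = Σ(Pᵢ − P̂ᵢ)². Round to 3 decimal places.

The normal system AᵀA·[m, c]ᵀ = AᵀP is [[6195, 43637]; [43637, 325947]]·[m, c]ᵀ = [-49742, -368910]ᵀ.
det = 6195·325947 − 43637² = 115053896.
m = ((-49742)·325947 − 43637·(-368910))/115053896 = -28782501/28763474; c = (6195·(-368910) − 43637·(-49742))/115053896 = -28701449/28763474.
Residuals: -27840515/14381737, 14667891/14381737, -29515190/14381737, 25124749/14381737, 22407260/14381737, -15269536/14381737; SSR = 224443319/14381737.

SSR = 15.606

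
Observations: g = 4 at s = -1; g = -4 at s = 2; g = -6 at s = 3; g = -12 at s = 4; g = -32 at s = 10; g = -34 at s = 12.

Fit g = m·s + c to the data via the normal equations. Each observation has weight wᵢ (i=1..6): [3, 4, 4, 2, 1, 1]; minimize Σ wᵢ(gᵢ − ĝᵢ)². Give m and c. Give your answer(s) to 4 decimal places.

Entries of AᵀWA: Σwᵢ·s·s = 331, Σwᵢ·s = 47, Σwᵢ·1 = 15.
For AᵀWg: Σwᵢ·s·g = -940, Σwᵢ·g = -118.
Determinant 331·15 − 47² = 2756.
m = ((-940)·15 − 47·(-118))/2756 = -329/106; c = (331·(-118) − 47·(-940))/2756 = 197/106.

m = -3.1038, c = 1.8585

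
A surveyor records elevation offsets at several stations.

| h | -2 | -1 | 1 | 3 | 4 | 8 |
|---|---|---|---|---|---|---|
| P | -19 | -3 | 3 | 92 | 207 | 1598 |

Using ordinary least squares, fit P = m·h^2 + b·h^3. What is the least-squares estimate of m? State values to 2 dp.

m = 1.07

From the data, Σh^2·h^2 = 4451, Σh^2·h^3 = 34003, Σh^3·h^3 = 267035.
Moment sums: Σh^2·P = 106336, Σh^3·P = 834066.
MᵀM·[m, b]ᵀ = MᵀP becomes [[4451, 34003]; [34003, 267035]]·[m, b]ᵀ = [106336, 834066]ᵀ.
Eliminating b: 267035·(row 1) − 34003·(row 2) gives 32368776·m = 267035·106336 − 34003·834066 = 34687562, so m = 17343781/16184388.
Then b = (834066 − 34003·(17343781/16184388))/267035 = 48342379/16184388.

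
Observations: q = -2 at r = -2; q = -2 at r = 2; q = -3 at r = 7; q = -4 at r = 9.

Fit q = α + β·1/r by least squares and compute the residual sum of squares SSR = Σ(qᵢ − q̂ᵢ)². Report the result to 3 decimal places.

SSR = 2.691

Forming XᵀX = [[4, 16/63]; [16/63, 4229/7938]] and Xᵀq = [-11, -55/63]ᵀ gives XᵀX·[α, β]ᵀ = Xᵀq.
Δ = 4·(4229/7938) − (16/63)² = 2734/1323.
α = ((-11)·(4229/7938) − (16/63)·(-55/63))/(2734/1323) = -44759/16404; β = (4·(-55/63) − (16/63)·(-11))/(2734/1323) = -462/1367.
Residuals: 9179/16404, 14723/16404, -3661/16404, -6747/5468; SSR = 44143/16404.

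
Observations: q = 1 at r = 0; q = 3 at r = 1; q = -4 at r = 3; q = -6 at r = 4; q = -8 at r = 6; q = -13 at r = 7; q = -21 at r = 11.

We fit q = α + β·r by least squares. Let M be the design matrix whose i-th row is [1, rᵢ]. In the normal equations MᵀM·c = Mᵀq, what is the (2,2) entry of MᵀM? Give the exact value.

232

Row 2 ↔ basis r, column 2 ↔ basis r, so (MᵀM)_{2,2} = Σᵢ (r)·(r) = (0)·(0) + (1)·(1) + (3)·(3) + (4)·(4) + (6)·(6) + (7)·(7) + (11)·(11) = 232.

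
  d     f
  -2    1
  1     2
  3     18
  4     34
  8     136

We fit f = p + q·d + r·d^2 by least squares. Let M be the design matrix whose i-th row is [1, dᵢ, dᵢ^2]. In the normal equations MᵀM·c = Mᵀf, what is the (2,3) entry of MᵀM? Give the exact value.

Row 2 ↔ basis d, column 3 ↔ basis d^2, so (MᵀM)_{2,3} = Σᵢ (d)·(d^2) = (-2)·(4) + (1)·(1) + (3)·(9) + (4)·(16) + (8)·(64) = 596.

596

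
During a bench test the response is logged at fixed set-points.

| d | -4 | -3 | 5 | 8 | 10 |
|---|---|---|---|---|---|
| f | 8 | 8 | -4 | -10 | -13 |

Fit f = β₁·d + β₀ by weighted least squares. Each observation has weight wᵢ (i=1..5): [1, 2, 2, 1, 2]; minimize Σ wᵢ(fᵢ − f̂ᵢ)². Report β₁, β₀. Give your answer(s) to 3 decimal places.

Forming AᵀWA = [[348, 28]; [28, 8]] and AᵀWf = [-460, -20]ᵀ gives AᵀWA·[β₁, β₀]ᵀ = AᵀWf.
Determinant 348·8 − 28² = 2000.
β₁ = ((-460)·8 − 28·(-20))/2000 = -39/25; β₀ = (348·(-20) − 28·(-460))/2000 = 74/25.

β₁ = -1.560, β₀ = 2.960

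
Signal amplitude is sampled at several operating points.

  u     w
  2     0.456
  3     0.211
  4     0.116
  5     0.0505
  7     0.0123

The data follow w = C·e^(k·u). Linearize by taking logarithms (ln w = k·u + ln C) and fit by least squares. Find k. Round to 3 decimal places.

With ln wᵢ as the transformed response and uᵢ as the regressor:
Σu = 21.0000, Σ(u)² = 103.0000, Σln w = -11.8793, Σu·ln w = -60.5709.
Normal system: [[103.0000, 21.0000]; [21.0000, 5]]·[k, ln C]ᵀ = [-60.5709, -11.8793]ᵀ.
Slope k = (n·Σu·ln w − Σu·Σln w)/(n·Σ(u)² − (Σu)²) = (5·-60.5709 − 21.0000·-11.8793)/74.0000 = -0.72148; ln C = (Σln w − k·Σu)/n = 0.65438.

k = -0.721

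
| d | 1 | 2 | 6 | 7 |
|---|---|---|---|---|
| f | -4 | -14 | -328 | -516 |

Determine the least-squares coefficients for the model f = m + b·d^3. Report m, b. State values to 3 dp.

From the data, Σ1 = 4, Σd^3 = 568, Σd^3·d^3 = 164370.
For Xᵀf: Σf = -862, Σd^3·f = -247952.
XᵀX·[m, b]ᵀ = Xᵀf becomes [[4, 568]; [568, 164370]]·[m, b]ᵀ = [-862, -247952]ᵀ.
Eliminating b: 164370·(row 1) − 568·(row 2) gives 334856·m = 164370·(-862) − 568·(-247952) = -850204, so m = -212551/83714.
Then b = ((-247952) − 568·(-212551/83714))/164370 = -62774/41857.

m = -2.539, b = -1.500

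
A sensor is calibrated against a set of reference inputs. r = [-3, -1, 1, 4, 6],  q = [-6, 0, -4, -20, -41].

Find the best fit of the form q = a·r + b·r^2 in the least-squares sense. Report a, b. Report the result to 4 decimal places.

With design matrix M, MᵀM = [[63, 253]; [253, 1635]] and Mᵀq = [-312, -1854]ᵀ.
Δ = 63·1635 − 253² = 38996.
a = ((-312)·1635 − 253·(-1854))/38996 = -20529/19498; b = (63·(-1854) − 253·(-312))/38996 = -18933/19498.

a = -1.0529, b = -0.9710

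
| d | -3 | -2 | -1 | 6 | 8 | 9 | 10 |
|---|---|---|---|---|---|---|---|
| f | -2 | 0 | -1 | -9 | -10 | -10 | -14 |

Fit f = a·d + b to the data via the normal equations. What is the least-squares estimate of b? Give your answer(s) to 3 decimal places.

The normal equations are: 295·a + 27·b = -357;  27·a + 7·b = -46.
Δ = 295·7 − 27² = 1336.
a = ((-357)·7 − 27·(-46))/1336 = -1257/1336; b = (295·(-46) − 27·(-357))/1336 = -3931/1336.

b = -2.942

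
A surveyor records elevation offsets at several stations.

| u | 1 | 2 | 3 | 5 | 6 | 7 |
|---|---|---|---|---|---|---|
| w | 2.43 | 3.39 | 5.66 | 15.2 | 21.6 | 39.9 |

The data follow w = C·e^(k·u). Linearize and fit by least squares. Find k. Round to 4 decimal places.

k = 0.4674

With ln wᵢ as the transformed response and uᵢ as the regressor:
Sums: Σu = 24.0000, Σ(u)² = 124.0000, Σln w = 13.3225, Σu·ln w = 66.3771.
Normal system: [[124.0000, 24.0000]; [24.0000, 6]]·[k, ln C]ᵀ = [66.3771, 13.3225]ᵀ.
Solving (det = 168.0000): k = 0.46739, ln C = 0.35084.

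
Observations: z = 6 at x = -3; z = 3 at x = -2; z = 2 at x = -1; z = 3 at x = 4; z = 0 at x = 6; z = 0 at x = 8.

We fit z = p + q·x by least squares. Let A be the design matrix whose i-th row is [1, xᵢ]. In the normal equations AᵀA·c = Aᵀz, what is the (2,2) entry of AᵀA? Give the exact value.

130

Row 2 ↔ basis x, column 2 ↔ basis x, so (AᵀA)_{2,2} = Σᵢ (x)·(x) = (-3)·(-3) + (-2)·(-2) + (-1)·(-1) + (4)·(4) + (6)·(6) + (8)·(8) = 130.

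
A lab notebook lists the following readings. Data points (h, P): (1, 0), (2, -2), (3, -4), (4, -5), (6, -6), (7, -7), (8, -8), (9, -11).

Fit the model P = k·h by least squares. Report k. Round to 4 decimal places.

k = -1.0923

Forming MᵀM = [[260]] and MᵀP = [-284]ᵀ gives MᵀM·[k]ᵀ = MᵀP.
Hence k = -284 / 260 ≈ -1.09231.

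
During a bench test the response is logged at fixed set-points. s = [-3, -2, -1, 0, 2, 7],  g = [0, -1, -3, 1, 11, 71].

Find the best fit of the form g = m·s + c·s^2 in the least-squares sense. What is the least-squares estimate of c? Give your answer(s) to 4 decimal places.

Normal-equation sums: Σs·s = 67, Σs·s^2 = 315, Σs^2·s^2 = 2515.
For Xᵀg: Σs·g = 524, Σs^2·g = 3516.
So XᵀX·[m, c]ᵀ = Xᵀg: [[67, 315]; [315, 2515]]·[m, c]ᵀ = [524, 3516]ᵀ.
Determinant 67·2515 − 315² = 69280.
m = (524·2515 − 315·3516)/69280 = 2629/866; c = (67·3516 − 315·524)/69280 = 4407/4330.

c = 1.0178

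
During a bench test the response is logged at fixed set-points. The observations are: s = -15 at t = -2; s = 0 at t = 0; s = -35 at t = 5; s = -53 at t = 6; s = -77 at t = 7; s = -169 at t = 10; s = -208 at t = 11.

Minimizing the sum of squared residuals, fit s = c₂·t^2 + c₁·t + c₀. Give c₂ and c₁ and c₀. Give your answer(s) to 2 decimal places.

Compute the Gram sums: Σt^2·t^2 = 28979, Σt^2·t = 3007, Σt^2 = 335, Σt·t = 335, Σt = 37, Σ1 = 7.
For Aᵀs: Σt^2·s = -48684, Σt·s = -4980, Σs = -557.
AᵀA·[c₂, c₁, c₀]ᵀ = Aᵀs becomes [[28979, 3007, 335]; [3007, 335, 37]; [335, 37, 7]]·[c₂, c₁, c₀]ᵀ = [-48684, -4980, -557]ᵀ.
Inverting the 3×3 Gram matrix, [c₂, c₁, c₀]ᵀ = [-646767/322886, 1020157/322886, -66169/161443]ᵀ.

c₂ = -2.00, c₁ = 3.16, c₀ = -0.41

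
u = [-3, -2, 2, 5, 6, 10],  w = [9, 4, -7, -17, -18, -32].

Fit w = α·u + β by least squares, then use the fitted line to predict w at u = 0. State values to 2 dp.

With design matrix X, XᵀX = [[178, 18]; [18, 6]] and Xᵀw = [-562, -61]ᵀ.
Determinant 178·6 − 18² = 744.
α = ((-562)·6 − 18·(-61))/744 = -379/124; β = (178·(-61) − 18·(-562))/744 = -371/372.
At u = 0: ŵ = (-379/124)·(0) + (-371/372)·(1) = -371/372.

ŵ = -1.00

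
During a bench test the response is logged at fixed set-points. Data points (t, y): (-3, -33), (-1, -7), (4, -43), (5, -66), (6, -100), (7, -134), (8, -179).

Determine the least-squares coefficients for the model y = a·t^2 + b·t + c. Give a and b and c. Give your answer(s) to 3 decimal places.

a = -2.966, b = 1.663, c = -1.733

Normal-equation sums: Σt^2·t^2 = 8756, Σt^2·t = 1232, Σt^2 = 200, Σt·t = 200, Σt = 26, Σ1 = 7.
And Σt^2·y = -24264, Σt·y = -3366, Σy = -562.
So AᵀA·[a, b, c]ᵀ = Aᵀy: [[8756, 1232, 200]; [1232, 200, 26]; [200, 26, 7]]·[a, b, c]ᵀ = [-24264, -3366, -562]ᵀ.
Solving the 3×3 system (Gaussian elimination) gives a = -32582/10987, b = 36539/21974, c = -19043/10987.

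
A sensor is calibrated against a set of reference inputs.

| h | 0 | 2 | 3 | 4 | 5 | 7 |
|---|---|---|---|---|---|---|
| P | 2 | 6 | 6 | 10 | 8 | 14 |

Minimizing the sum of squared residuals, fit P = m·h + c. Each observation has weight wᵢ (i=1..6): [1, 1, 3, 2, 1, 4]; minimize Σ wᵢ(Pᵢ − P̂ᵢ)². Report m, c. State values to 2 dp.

m = 1.73, c = 1.68

Sums needed: Σwᵢ·h·h = 284, Σwᵢ·h = 52, Σwᵢ·1 = 12.
And Σwᵢ·h·P = 578, Σwᵢ·P = 110.
AᵀWA·[m, c]ᵀ = AᵀWP becomes [[284, 52]; [52, 12]]·[m, c]ᵀ = [578, 110]ᵀ.
Eliminating c: 12·(row 1) − 52·(row 2) gives 704·m = 12·578 − 52·110 = 1216, so m = 19/11.
Then c = (110 − 52·(19/11))/12 = 37/22.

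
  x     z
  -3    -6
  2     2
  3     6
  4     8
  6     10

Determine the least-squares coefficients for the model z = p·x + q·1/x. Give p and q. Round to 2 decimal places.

The normal equations are: 74·p + 5·q = 132;  5·p + (9/16)·q = 26/3.
Eliminating q: (9/16)·(row 1) − 5·(row 2) gives (133/8)·p = (9/16)·132 − 5·(26/3) = 371/12, so p = 106/57.
Then q = ((26/3) − 5·(106/57))/(9/16) = -64/57.

p = 1.86, q = -1.12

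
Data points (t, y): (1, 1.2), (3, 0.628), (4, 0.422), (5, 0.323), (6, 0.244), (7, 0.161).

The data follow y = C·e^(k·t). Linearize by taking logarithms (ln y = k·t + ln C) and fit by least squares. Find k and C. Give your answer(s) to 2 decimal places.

k = -0.33, C = 1.66

With ln yᵢ as the transformed response and tᵢ as the regressor:
Σt = 26.0000, Σ(t)² = 136.0000, Σln y = -5.5127, Σt·ln y = -31.5628.
Equations: 136.0000·k + 26.0000·ln C = -31.5628;  26.0000·k + 6·ln C = -5.5127.
Δ = 136.0000·6 − (26.0000)² = 140.0000; k = (-31.5628·6 − 26.0000·-5.5127)/140.0000 = -0.32891, ln C = (136.0000·-5.5127 − 26.0000·-31.5628)/140.0000 = 0.50649, so C = exp(0.50649) = 1.65945.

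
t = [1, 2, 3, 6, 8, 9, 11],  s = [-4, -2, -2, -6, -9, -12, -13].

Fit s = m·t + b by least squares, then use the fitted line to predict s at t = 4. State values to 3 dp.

ŝ = -4.922

Setting ∂/∂m … = 0 gives: 316·m + 40·b = -373;  40·m + 7·b = -48.
(Σt·t = 316, Σt = 40, Σ1 = 7, Σt·s = -373, Σs = -48.)
Determinant 316·7 − 40² = 612.
m = ((-373)·7 − 40·(-48))/612 = -691/612; b = (316·(-48) − 40·(-373))/612 = -62/153.
At t = 4: ŝ = (-691/612)·(4) + (-62/153)·(1) = -251/51.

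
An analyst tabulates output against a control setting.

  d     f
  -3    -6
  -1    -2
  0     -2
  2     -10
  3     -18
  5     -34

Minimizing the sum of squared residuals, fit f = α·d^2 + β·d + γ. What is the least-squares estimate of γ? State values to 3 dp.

γ = -2.952

From the data, Σd^2·d^2 = 804, Σd^2·d = 132, Σd^2 = 48, Σd·d = 48, Σd = 6, Σ1 = 6.
Right-hand side: Σd^2·f = -1108, Σd·f = -224, Σf = -72.
XᵀX·[α, β, γ]ᵀ = Xᵀf becomes [[804, 132, 48]; [132, 48, 6]; [48, 6, 6]]·[α, β, γ]ᵀ = [-1108, -224, -72]ᵀ.
Inverting the 3×3 Gram matrix, [α, β, γ]ᵀ = [-19/21, -38/21, -62/21]ᵀ.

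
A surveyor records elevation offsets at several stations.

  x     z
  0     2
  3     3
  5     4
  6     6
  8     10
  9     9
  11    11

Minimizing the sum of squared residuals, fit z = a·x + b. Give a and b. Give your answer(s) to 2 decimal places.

The normal system MᵀM·[a, b]ᵀ = Mᵀz is [[336, 42]; [42, 7]]·[a, b]ᵀ = [347, 45]ᵀ.
Eliminating b: 7·(row 1) − 42·(row 2) gives 588·a = 7·347 − 42·45 = 539, so a = 11/12.
Then b = (45 − 42·(11/12))/7 = 13/14.

a = 0.92, b = 0.93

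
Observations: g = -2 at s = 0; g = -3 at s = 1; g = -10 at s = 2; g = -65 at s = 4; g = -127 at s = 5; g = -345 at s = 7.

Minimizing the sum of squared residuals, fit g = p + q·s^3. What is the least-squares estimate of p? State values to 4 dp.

Normal-equation sums: Σ1 = 6, Σs^3 = 541, Σs^3·s^3 = 137435.
Right-hand side: Σg = -552, Σs^3·g = -138453.
XᵀX·[p, q]ᵀ = Xᵀg becomes [[6, 541]; [541, 137435]]·[p, q]ᵀ = [-552, -138453]ᵀ.
Eliminating q: 137435·(row 1) − 541·(row 2) gives 531929·p = 137435·(-552) − 541·(-138453) = -961047, so p = -961047/531929.
Then q = ((-138453) − 541·(-961047/531929))/137435 = -532086/531929.

p = -1.8067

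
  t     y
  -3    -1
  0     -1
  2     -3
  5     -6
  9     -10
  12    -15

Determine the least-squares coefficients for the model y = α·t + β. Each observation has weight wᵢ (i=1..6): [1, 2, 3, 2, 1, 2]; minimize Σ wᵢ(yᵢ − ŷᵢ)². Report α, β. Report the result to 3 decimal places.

Entries of MᵀWM: Σwᵢ·t·t = 440, Σwᵢ·t = 46, Σwᵢ·1 = 11.
And Σwᵢ·t·y = -525, Σwᵢ·y = -64.
Δ = 440·11 − 46² = 2724.
α = ((-525)·11 − 46·(-64))/2724 = -2831/2724; β = (440·(-64) − 46·(-525))/2724 = -2005/1362.

α = -1.039, β = -1.472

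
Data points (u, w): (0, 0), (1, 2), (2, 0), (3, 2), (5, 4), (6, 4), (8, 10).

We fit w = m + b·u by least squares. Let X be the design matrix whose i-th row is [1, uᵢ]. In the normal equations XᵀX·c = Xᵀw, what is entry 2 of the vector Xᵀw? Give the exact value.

Entry 2 ↔ basis u, so (Xᵀw)_{2} = Σᵢ (u)·wᵢ = (0)·(0) + (1)·(2) + (2)·(0) + (3)·(2) + (5)·(4) + (6)·(4) + (8)·(10) = 132.

132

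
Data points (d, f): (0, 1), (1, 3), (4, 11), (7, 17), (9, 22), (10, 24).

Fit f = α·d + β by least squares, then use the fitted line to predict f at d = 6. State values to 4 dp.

f̂ = 14.9290

Sums needed: Σd·d = 247, Σd = 31, Σ1 = 6.
For Mᵀf: Σd·f = 604, Σf = 78.
So MᵀM·[α, β]ᵀ = Mᵀf: [[247, 31]; [31, 6]]·[α, β]ᵀ = [604, 78]ᵀ.
Δ = 247·6 − 31² = 521.
α = (604·6 − 31·78)/521 = 1206/521; β = (247·78 − 31·604)/521 = 542/521.
At d = 6: f̂ = (1206/521)·(6) + (542/521)·(1) = 7778/521.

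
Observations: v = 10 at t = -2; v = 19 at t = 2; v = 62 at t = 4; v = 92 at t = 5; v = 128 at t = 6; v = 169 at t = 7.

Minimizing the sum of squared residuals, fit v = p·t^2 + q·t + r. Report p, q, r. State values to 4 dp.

p = 3.0460, q = 2.5351, r = 2.6783

Entries of XᵀX: Σt^2·t^2 = 4610, Σt^2·t = 748, Σt^2 = 134, Σt·t = 134, Σt = 22, Σ1 = 6.
Right-hand side: Σt^2·v = 16297, Σt·v = 2677, Σv = 480.
So XᵀX·[p, q, r]ᵀ = Xᵀv: [[4610, 748, 134]; [748, 134, 22]; [134, 22, 6]]·[p, q, r]ᵀ = [16297, 2677, 480]ᵀ.
Row-reducing yields p = 18623/6114, q = 77497/30570, r = 13646/5095.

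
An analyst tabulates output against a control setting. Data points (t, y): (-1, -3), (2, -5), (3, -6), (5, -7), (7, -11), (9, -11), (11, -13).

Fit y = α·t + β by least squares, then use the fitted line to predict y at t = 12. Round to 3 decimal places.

From the data, Σt·t = 290, Σt = 36, Σ1 = 7.
And Σt·y = -379, Σy = -56.
AᵀA·[α, β]ᵀ = Aᵀy becomes [[290, 36]; [36, 7]]·[α, β]ᵀ = [-379, -56]ᵀ.
Δ = 290·7 − 36² = 734.
α = ((-379)·7 − 36·(-56))/734 = -637/734; β = (290·(-56) − 36·(-379))/734 = -1298/367.
At t = 12: ŷ = (-637/734)·(12) + (-1298/367)·(1) = -5120/367.

ŷ = -13.951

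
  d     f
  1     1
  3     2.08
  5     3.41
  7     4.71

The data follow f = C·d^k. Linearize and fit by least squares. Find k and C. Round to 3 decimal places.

k = 0.789, C = 0.960

Taking logs, ln f = k·ln d + ln C, so regress ln f on ln d.
Over the data: Σln d = 4.6540, Σ(ln d)² = 7.5838, Σln f = 3.5088, Σln d·ln f = 5.7945.
Normal system: [[7.5838, 4.6540]; [4.6540, 4]]·[k, ln C]ᵀ = [5.7945, 3.5088]ᵀ.
Solving (det = 8.6759): k = 0.78933, ln C = -0.04119, so C = exp(-0.04119) = 0.95965.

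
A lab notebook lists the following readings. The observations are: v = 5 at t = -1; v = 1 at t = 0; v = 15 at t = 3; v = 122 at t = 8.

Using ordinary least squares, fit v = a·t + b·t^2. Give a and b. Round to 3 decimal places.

a = -1.580, b = 2.106

Forming XᵀX = [[74, 538]; [538, 4178]] and Xᵀv = [1016, 7948]ᵀ gives XᵀX·[a, b]ᵀ = Xᵀv.
Eliminating b: 4178·(row 1) − 538·(row 2) gives 19728·a = 4178·1016 − 538·7948 = -31176, so a = -433/274.
Then b = (7948 − 538·(-433/274))/4178 = 577/274.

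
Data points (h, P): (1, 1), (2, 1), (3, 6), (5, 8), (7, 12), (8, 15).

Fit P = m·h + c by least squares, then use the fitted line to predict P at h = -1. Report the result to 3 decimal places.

The normal equations are: 152·m + 26·c = 265;  26·m + 6·c = 43.
(Σh·h = 152, Σh = 26, Σ1 = 6, Σh·P = 265, ΣP = 43.)
Eliminating c: 6·(row 1) − 26·(row 2) gives 236·m = 6·265 − 26·43 = 472, so m = 2.
Then c = (43 − 26·2)/6 = -3/2.
At h = -1: P̂ = (2)·(-1) + (-3/2)·(1) = -7/2.

P̂ = -3.500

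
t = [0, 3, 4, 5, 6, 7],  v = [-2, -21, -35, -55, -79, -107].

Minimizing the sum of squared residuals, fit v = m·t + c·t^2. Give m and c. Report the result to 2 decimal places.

m = -0.40, c = -2.12

Setting ∂/∂m … = 0 gives: 135·m + 775·c = -1701;  775·m + 4659·c = -10211.
det = 135·4659 − 775² = 28340.
m = ((-1701)·4659 − 775·(-10211))/28340 = -5717/14170; c = (135·(-10211) − 775·(-1701))/28340 = -6021/2834.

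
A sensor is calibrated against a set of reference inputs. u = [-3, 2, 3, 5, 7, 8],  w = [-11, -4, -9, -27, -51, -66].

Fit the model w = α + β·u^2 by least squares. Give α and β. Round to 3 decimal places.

With design matrix M, MᵀM = [[6, 160]; [160, 7300]] and Mᵀw = [-168, -7594]ᵀ.
Determinant 6·7300 − 160² = 18200.
α = ((-168)·7300 − 160·(-7594))/18200 = -284/455; β = (6·(-7594) − 160·(-168))/18200 = -4671/4550.

α = -0.624, β = -1.027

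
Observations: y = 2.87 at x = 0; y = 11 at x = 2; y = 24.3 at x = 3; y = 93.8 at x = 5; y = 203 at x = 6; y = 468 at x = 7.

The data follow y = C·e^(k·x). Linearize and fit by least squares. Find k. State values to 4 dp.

Linearized form: ln y = k·x + ln C. From the 6 transformed points,
XᵀX = [[123.0000, 23.0000]; [23.0000, 6]], rhs = [111.9916, 22.6455]ᵀ  (here Σx = 23.0000, Σ(x)² = 123.0000, Σln y = 22.6455, Σx·ln y = 111.9916).
Solving (det = 209.0000): k = 0.72298, ln C = 1.00284.

k = 0.7230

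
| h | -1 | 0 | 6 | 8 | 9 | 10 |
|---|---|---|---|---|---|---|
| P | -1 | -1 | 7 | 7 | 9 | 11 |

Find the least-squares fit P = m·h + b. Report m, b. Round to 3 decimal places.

The normal equations are: 282·m + 32·b = 290;  32·m + 6·b = 32.
(Σh·h = 282, Σh = 32, Σ1 = 6, Σh·P = 290, ΣP = 32.)
Eliminating b: 6·(row 1) − 32·(row 2) gives 668·m = 6·290 − 32·32 = 716, so m = 179/167.
Then b = (32 − 32·(179/167))/6 = -64/167.

m = 1.072, b = -0.383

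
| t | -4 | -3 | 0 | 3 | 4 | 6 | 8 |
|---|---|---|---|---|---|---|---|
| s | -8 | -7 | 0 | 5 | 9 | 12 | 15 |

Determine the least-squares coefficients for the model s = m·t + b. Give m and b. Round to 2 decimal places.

Sums needed: Σt·t = 150, Σt = 14, Σ1 = 7.
Right-hand side: Σt·s = 296, Σs = 26.
So AᵀA·[m, b]ᵀ = Aᵀs: [[150, 14]; [14, 7]]·[m, b]ᵀ = [296, 26]ᵀ.
Eliminating b: 7·(row 1) − 14·(row 2) gives 854·m = 7·296 − 14·26 = 1708, so m = 2.
Then b = (26 − 14·2)/7 = -2/7.

m = 2.00, b = -0.29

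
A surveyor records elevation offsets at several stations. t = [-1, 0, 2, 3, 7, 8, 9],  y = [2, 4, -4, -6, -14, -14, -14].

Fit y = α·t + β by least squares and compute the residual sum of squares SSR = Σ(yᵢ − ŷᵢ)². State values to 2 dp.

SSR = 20.21

Compute the Gram sums: Σt·t = 208, Σt = 28, Σ1 = 7.
Right-hand side: Σt·y = -364, Σy = -46.
MᵀM·[α, β]ᵀ = Mᵀy becomes [[208, 28]; [28, 7]]·[α, β]ᵀ = [-364, -46]ᵀ.
Eliminating β: 7·(row 1) − 28·(row 2) gives 672·α = 7·(-364) − 28·(-46) = -1260, so α = -15/8.
Then β = ((-46) − 28·(-15/8))/7 = 13/14.
Residuals: -45/56, 43/14, -33/28, -73/56, -101/56, 1/14, 109/56; SSR = 283/14.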